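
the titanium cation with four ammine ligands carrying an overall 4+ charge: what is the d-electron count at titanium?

d⁰

Summing ligand charges against the +4 overall charge gives an oxidation state of +4 for titanium.
Titanium is a group-4 element; Ti(IV) is therefore d⁰.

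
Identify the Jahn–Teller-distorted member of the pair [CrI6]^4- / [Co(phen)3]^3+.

[CrI6]^4-

[CrI6]^4-: Summing ligand charges against the −4 overall charge gives an oxidation state of +2 for chromium. Chromium is a group-6 element; Cr(II) is therefore d⁴. Iodide is a weak-field ligand for a first-row metal, so the complex is high-spin. The t₂g³e_g¹ (high-spin) configuration has an unevenly filled e_g set; the Jahn–Teller theorem predicts a tetragonal distortion (typically axial elongation) to lift the degeneracy.
[Co(phen)3]^3+: 1,10-phenanthroline is neutral; balancing the +3 overall charge requires Co(III). Group 9 minus oxidation state 3 gives a d⁶ configuration. Co(III) has an exceptionally large octahedral splitting and is low-spin with essentially every ligand except fluoride. The d⁶ configuration leaves the e_g set evenly filled (or empty) — no strong Jahn–Teller driving force.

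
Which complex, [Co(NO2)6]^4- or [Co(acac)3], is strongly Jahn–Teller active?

[Co(NO2)6]^4-: Ligand charges: each nitro (N-bound nitrite) is −1. With an overall charge of −4 the cobalt centre must be in the +2 oxidation state. Cobalt is a group-9 element; Co(II) is therefore d⁷. Nitro (N-bound nitrite) is a strong-field ligand (high in the spectrochemical series) for a first-row metal, so the complex is low-spin. The t₂g⁶e_g¹ (low-spin) configuration has an unevenly filled e_g set; the Jahn–Teller theorem predicts a tetragonal distortion (typically axial elongation) to lift the degeneracy.
[Co(acac)3]: Each acetylacetonate is −1; balancing the 0 overall charge requires Co(III). Co sits in group 9, so the d-electron count is 9 − 3 = 6. Co(III) has an exceptionally large octahedral splitting and is low-spin with essentially every ligand except fluoride. The d⁶ configuration leaves the e_g set evenly filled (or empty) — no strong Jahn–Teller driving force.

[Co(NO2)6]^4-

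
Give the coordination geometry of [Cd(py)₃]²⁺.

trigonal planar

Summing ligand charges against the +2 overall charge gives an oxidation state of +2 for cadmium.
Cadmium is a group-12 element; Cd(II) is therefore d¹⁰.
With 3 monodentate ligands the coordination number is 3.
Three ligands around a d¹⁰ centre minimise repulsion in a trigonal-planar arrangement.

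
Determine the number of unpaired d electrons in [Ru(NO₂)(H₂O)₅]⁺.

0 unpaired electrons

Ligand charges: each nitro (N-bound nitrite) is −1; water is neutral. With an overall charge of +1 the ruthenium centre must be in the +2 oxidation state.
Ru sits in group 8, so the d-electron count is 8 − 2 = 6.
The spin state decides the count: a 4d ion has a large Δₒ and is invariably low-spin.
An octahedral low-spin d⁶ ion is t₂g⁶e_g⁰, giving 0 unpaired electrons.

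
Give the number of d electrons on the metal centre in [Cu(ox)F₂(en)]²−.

d⁹

Each oxalate is −2; each fluoride is −1; ethylenediamine is neutral; balancing the −2 overall charge requires Cu(II).
Group 11 minus oxidation state 2 gives a d⁹ configuration.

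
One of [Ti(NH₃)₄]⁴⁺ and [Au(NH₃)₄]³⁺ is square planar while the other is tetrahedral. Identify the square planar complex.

[Au(NH₃)₄]³⁺

For [Ti(NH₃)₄]⁴⁺: Summing ligand charges against the +4 overall charge gives an oxidation state of +4 for titanium. Ti sits in group 4, so the d-electron count is 4 − 4 = 0. A d⁰ ion has no crystal-field stabilisation preference between square planar and tetrahedral, so four ligands adopt the sterically favoured tetrahedral geometry. → tetrahedral.
For [Au(NH₃)₄]³⁺: Summing ligand charges against the +3 overall charge gives an oxidation state of +3 for gold. Au sits in group 11, so the d-electron count is 11 − 3 = 8. A 5d d⁸ ion has a large crystal-field splitting; square planar leaves the high-energy d_{x²−y²} orbital empty and maximises CFSE. → square planar.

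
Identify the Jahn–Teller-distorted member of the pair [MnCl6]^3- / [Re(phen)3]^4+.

[MnCl6]^3-

[MnCl6]^3-: Summing ligand charges against the −3 overall charge gives an oxidation state of +3 for manganese. Group 7 minus oxidation state 3 gives a d⁴ configuration. Chloride is a weak-field ligand for a first-row metal, so the complex is high-spin. The t₂g³e_g¹ (high-spin) configuration has an unevenly filled e_g set; the Jahn–Teller theorem predicts a tetragonal distortion (typically axial elongation) to lift the degeneracy.
[Re(phen)3]^4+: Summing ligand charges against the +4 overall charge gives an oxidation state of +4 for rhenium. Rhenium is a group-7 element; Re(IV) is therefore d³. The d³ configuration leaves the e_g set evenly filled (or empty) — no strong Jahn–Teller driving force.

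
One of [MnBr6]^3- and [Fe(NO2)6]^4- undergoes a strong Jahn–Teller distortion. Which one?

[MnBr6]^3-: Ligand charges: each bromide is −1. With an overall charge of −3 the manganese centre must be in the +3 oxidation state. Mn sits in group 7, so the d-electron count is 7 − 3 = 4. Bromide is a weak-field ligand for a first-row metal, so the complex is high-spin. The t₂g³e_g¹ (high-spin) configuration has an unevenly filled e_g set; the Jahn–Teller theorem predicts a tetragonal distortion (typically axial elongation) to lift the degeneracy.
[Fe(NO2)6]^4-: Each nitro (N-bound nitrite) is −1; balancing the −4 overall charge requires Fe(II). Iron is a group-8 element; Fe(II) is therefore d⁶. Nitro (N-bound nitrite) is a strong-field ligand (high in the spectrochemical series) for a first-row metal, so the complex is low-spin. The d⁶ configuration leaves the e_g set evenly filled (or empty) — no strong Jahn–Teller driving force.

[MnBr6]^3-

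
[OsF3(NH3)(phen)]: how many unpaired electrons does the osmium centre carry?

Each fluoride is −1; ammonia is neutral; 1,10-phenanthroline is neutral; balancing the 0 overall charge requires Os(III).
Osmium is a group-8 element; Os(III) is therefore d⁵.
Counting donor atoms: 3×fluoride (monodentate) → 3 donors; 1×ammonia (monodentate) → 1 donor; 1×1,10-phenanthroline (bidentate) → 2 donors. Coordination number = 6.
The spin state decides the count: a 5d ion has a large Δₒ and is invariably low-spin.
An octahedral low-spin d⁵ ion is t₂g⁵e_g⁰, giving 1 unpaired electron.

1 unpaired electron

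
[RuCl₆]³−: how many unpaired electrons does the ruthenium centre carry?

1 unpaired electron

Ligand charges: each chloride is −1. With an overall charge of −3 the ruthenium centre must be in the +3 oxidation state.
Ru sits in group 8, so the d-electron count is 8 − 3 = 5.
The spin state decides the count: a 4d ion has a large Δₒ and is invariably low-spin.
An octahedral low-spin d⁵ ion is t₂g⁵e_g⁰, giving 1 unpaired electron.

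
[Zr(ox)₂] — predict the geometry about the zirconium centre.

tetrahedral

Each oxalate is −2; balancing the 0 overall charge requires Zr(IV).
Zirconium is a group-4 element; Zr(IV) is therefore d⁰.
Counting donor atoms: 2×oxalate (bidentate) → 4 donors. Coordination number = 4.
A d⁰ ion has no crystal-field stabilisation preference between square planar and tetrahedral, so four ligands adopt the sterically favoured tetrahedral geometry.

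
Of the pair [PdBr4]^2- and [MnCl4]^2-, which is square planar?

For [PdBr4]^2-: Each bromide is −1; balancing the −2 overall charge requires Pd(II). Pd sits in group 10, so the d-electron count is 10 − 2 = 8. A 4d d⁸ ion has a large crystal-field splitting; square planar leaves the high-energy d_{x²−y²} orbital empty and maximises CFSE. → square planar.
For [MnCl4]^2-: Summing ligand charges against the −2 overall charge gives an oxidation state of +2 for manganese. Mn sits in group 7, so the d-electron count is 7 − 2 = 5. A high-spin d⁵ ion has zero CFSE in either geometry, so four ligands adopt the sterically favoured tetrahedral geometry. → tetrahedral.

[PdBr4]^2-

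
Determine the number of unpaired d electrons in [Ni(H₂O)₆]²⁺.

2

Water is neutral; balancing the +2 overall charge requires Ni(II).
Group 10 minus oxidation state 2 gives a d⁸ configuration.
In an octahedral field the d⁸ configuration is t₂g⁶e_g² (only one arrangement possible), giving 2 unpaired electrons.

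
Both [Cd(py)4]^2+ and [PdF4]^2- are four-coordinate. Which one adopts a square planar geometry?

For [Cd(py)4]^2+: Summing ligand charges against the +2 overall charge gives an oxidation state of +2 for cadmium. Cadmium is a group-12 element; Cd(II) is therefore d¹⁰. A d¹⁰ ion has no crystal-field stabilisation preference between square planar and tetrahedral, so four ligands adopt the sterically favoured tetrahedral geometry. → tetrahedral.
For [PdF4]^2-: Each fluoride is −1; balancing the −2 overall charge requires Pd(II). Group 10 minus oxidation state 2 gives a d⁸ configuration. A 4d d⁸ ion has a large crystal-field splitting; square planar leaves the high-energy d_{x²−y²} orbital empty and maximises CFSE. → square planar.

[PdF4]^2-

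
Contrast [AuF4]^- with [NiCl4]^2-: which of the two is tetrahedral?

For [AuF4]^-: Ligand charges: each fluoride is −1. With an overall charge of −1 the gold centre must be in the +3 oxidation state. Group 11 minus oxidation state 3 gives a d⁸ configuration. A 5d d⁸ ion has a large crystal-field splitting; square planar leaves the high-energy d_{x²−y²} orbital empty and maximises CFSE. → square planar.
For [NiCl4]^2-: Summing ligand charges against the −2 overall charge gives an oxidation state of +2 for nickel. Group 10 minus oxidation state 2 gives a d⁸ configuration. Chloride is a weak-field ligand. With weak-field ligands the CFSE gain from square planar is small, so a 3d d⁸ ion takes the sterically preferred tetrahedral geometry. → tetrahedral.

[NiCl4]^2-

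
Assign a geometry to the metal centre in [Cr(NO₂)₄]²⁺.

Ligand charges: each nitro (N-bound nitrite) is −1. With an overall charge of +2 the chromium centre must be in the +6 oxidation state.
Chromium is a group-6 element; Cr(VI) is therefore d⁰.
Coordination number: 4.
A d⁰ ion has no crystal-field stabilisation preference between square planar and tetrahedral, so four ligands adopt the sterically favoured tetrahedral geometry.

tetrahedral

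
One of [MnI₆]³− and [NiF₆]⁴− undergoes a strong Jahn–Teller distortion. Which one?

[MnI₆]³−

[MnI₆]³−: Summing ligand charges against the −3 overall charge gives an oxidation state of +3 for manganese. Manganese is a group-7 element; Mn(III) is therefore d⁴. Iodide is a weak-field ligand for a first-row metal, so the complex is high-spin. The t₂g³e_g¹ (high-spin) configuration has an unevenly filled e_g set; the Jahn–Teller theorem predicts a tetragonal distortion (typically axial elongation) to lift the degeneracy.
[NiF₆]⁴−: Ligand charges: each fluoride is −1. With an overall charge of −4 the nickel centre must be in the +2 oxidation state. Nickel is a group-10 element; Ni(II) is therefore d⁸. The d⁸ configuration leaves the e_g set evenly filled (or empty) — no strong Jahn–Teller driving force.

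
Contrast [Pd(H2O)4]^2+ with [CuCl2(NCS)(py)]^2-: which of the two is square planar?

[Pd(H2O)4]^2+

For [Pd(H2O)4]^2+: Water is neutral; balancing the +2 overall charge requires Pd(II). Pd sits in group 10, so the d-electron count is 10 − 2 = 8. A 4d d⁸ ion has a large crystal-field splitting; square planar leaves the high-energy d_{x²−y²} orbital empty and maximises CFSE. → square planar.
For [CuCl2(NCS)(py)]^2-: Each chloride is −1; each isothiocyanate is −1; pyridine is neutral; balancing the −2 overall charge requires Cu(I). Copper is a group-11 element; Cu(I) is therefore d¹⁰. A d¹⁰ ion has no crystal-field stabilisation preference between square planar and tetrahedral, so four ligands adopt the sterically favoured tetrahedral geometry. → tetrahedral.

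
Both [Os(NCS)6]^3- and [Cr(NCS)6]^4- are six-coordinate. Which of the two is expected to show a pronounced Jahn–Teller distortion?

[Cr(NCS)6]^4-

[Os(NCS)6]^3-: Each isothiocyanate is −1; balancing the −3 overall charge requires Os(III). Osmium is a group-8 element; Os(III) is therefore d⁵. A 5d ion has a large Δₒ and is invariably low-spin. The d⁵ configuration leaves the e_g set evenly filled (or empty) — no strong Jahn–Teller driving force.
[Cr(NCS)6]^4-: Each isothiocyanate is −1; balancing the −4 overall charge requires Cr(II). Chromium is a group-6 element; Cr(II) is therefore d⁴. Isothiocyanate is a weak-field ligand for a first-row metal, so the complex is high-spin. The t₂g³e_g¹ (high-spin) configuration has an unevenly filled e_g set; the Jahn–Teller theorem predicts a tetragonal distortion (typically axial elongation) to lift the degeneracy.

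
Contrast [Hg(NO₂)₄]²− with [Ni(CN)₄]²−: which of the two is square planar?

[Ni(CN)₄]²−

For [Hg(NO₂)₄]²−: Ligand charges: each nitro (N-bound nitrite) is −1. With an overall charge of −2 the mercury centre must be in the +2 oxidation state. Mercury is a group-12 element; Hg(II) is therefore d¹⁰. A d¹⁰ ion has no crystal-field stabilisation preference between square planar and tetrahedral, so four ligands adopt the sterically favoured tetrahedral geometry. → tetrahedral.
For [Ni(CN)₄]²−: Summing ligand charges against the −2 overall charge gives an oxidation state of +2 for nickel. Ni sits in group 10, so the d-electron count is 10 − 2 = 8. Cyanide is a strong-field ligand (high in the spectrochemical series). A 3d d⁸ ion with strong-field ligands gains enough CFSE to favour square planar over tetrahedral. → square planar.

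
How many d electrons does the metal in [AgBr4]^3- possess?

Summing ligand charges against the −3 overall charge gives an oxidation state of +1 for silver.
Silver is a group-11 element; Ag(I) is therefore d¹⁰.

d10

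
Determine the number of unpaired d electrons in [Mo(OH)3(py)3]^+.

2 unpaired electrons

Ligand charges: each hydroxide is −1; pyridine is neutral. With an overall charge of +1 the molybdenum centre must be in the +4 oxidation state.
Group 6 minus oxidation state 4 gives a d² configuration.
In an octahedral field the d² configuration is t₂g²e_g⁰ (only one arrangement possible), giving 2 unpaired electrons.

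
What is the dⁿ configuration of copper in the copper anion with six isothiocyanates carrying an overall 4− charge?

Ligand charges: each isothiocyanate is −1. With an overall charge of −4 the copper centre must be in the +2 oxidation state.
Copper is a group-11 element; Cu(II) is therefore d⁹.

d9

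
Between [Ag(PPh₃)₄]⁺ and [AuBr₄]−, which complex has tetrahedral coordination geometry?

[Ag(PPh₃)₄]⁺

For [Ag(PPh₃)₄]⁺: Ligand charges: triphenylphosphine is neutral. With an overall charge of +1 the silver centre must be in the +1 oxidation state. Silver is a group-11 element; Ag(I) is therefore d¹⁰. A d¹⁰ ion has no crystal-field stabilisation preference between square planar and tetrahedral, so four ligands adopt the sterically favoured tetrahedral geometry. → tetrahedral.
For [AuBr₄]−: Ligand charges: each bromide is −1. With an overall charge of −1 the gold centre must be in the +3 oxidation state. Au sits in group 11, so the d-electron count is 11 − 3 = 8. A 5d d⁸ ion has a large crystal-field splitting; square planar leaves the high-energy d_{x²−y²} orbital empty and maximises CFSE. → square planar.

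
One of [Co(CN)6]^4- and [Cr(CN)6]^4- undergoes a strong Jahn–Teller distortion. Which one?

[Co(CN)6]^4-

[Co(CN)6]^4-: Ligand charges: each cyanide is −1. With an overall charge of −4 the cobalt centre must be in the +2 oxidation state. Co sits in group 9, so the d-electron count is 9 − 2 = 7. Cyanide is a strong-field ligand (high in the spectrochemical series) for a first-row metal, so the complex is low-spin. The t₂g⁶e_g¹ (low-spin) configuration has an unevenly filled e_g set; the Jahn–Teller theorem predicts a tetragonal distortion (typically axial elongation) to lift the degeneracy.
[Cr(CN)6]^4-: Ligand charges: each cyanide is −1. With an overall charge of −4 the chromium centre must be in the +2 oxidation state. Group 6 minus oxidation state 2 gives a d⁴ configuration. Cyanide is a strong-field ligand (high in the spectrochemical series) for a first-row metal, so the complex is low-spin. The d⁴ configuration leaves the e_g set evenly filled (or empty) — no strong Jahn–Teller driving force.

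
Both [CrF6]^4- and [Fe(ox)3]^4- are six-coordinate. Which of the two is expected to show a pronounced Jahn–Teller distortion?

[CrF6]^4-

[CrF6]^4-: Summing ligand charges against the −4 overall charge gives an oxidation state of +2 for chromium. Group 6 minus oxidation state 2 gives a d⁴ configuration. Fluoride is a weak-field ligand for a first-row metal, so the complex is high-spin. The t₂g³e_g¹ (high-spin) configuration has an unevenly filled e_g set; the Jahn–Teller theorem predicts a tetragonal distortion (typically axial elongation) to lift the degeneracy.
[Fe(ox)3]^4-: Each oxalate is −2; balancing the −4 overall charge requires Fe(II). Group 8 minus oxidation state 2 gives a d⁶ configuration. Oxalate is a weak-field ligand for a first-row metal, so the complex is high-spin. The d⁶ configuration leaves the e_g set evenly filled (or empty) — no strong Jahn–Teller driving force.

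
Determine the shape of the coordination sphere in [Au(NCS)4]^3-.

tetrahedral

Ligand charges: each isothiocyanate is −1. With an overall charge of −3 the gold centre must be in the +1 oxidation state.
Gold is a group-11 element; Au(I) is therefore d¹⁰.
Coordination number: 4.
A d¹⁰ ion has no crystal-field stabilisation preference between square planar and tetrahedral, so four ligands adopt the sterically favoured tetrahedral geometry.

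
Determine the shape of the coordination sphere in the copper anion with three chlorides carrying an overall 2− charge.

trigonal planar

Ligand charges: each chloride is −1. With an overall charge of −2 the copper centre must be in the +1 oxidation state.
Cu sits in group 11, so the d-electron count is 11 − 1 = 10.
With 3 monodentate ligands the coordination number is 3.
Three ligands around a d¹⁰ centre minimise repulsion in a trigonal-planar arrangement.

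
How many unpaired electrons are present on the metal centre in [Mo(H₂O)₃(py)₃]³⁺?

3

Water is neutral; pyridine is neutral; balancing the +3 overall charge requires Mo(III).
Molybdenum is a group-6 element; Mo(III) is therefore d³.
In an octahedral field the d³ configuration is t₂g³e_g⁰ (only one arrangement possible), giving 3 unpaired electrons.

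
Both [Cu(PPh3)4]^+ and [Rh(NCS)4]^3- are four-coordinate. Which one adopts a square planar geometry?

For [Cu(PPh3)4]^+: Ligand charges: triphenylphosphine is neutral. With an overall charge of +1 the copper centre must be in the +1 oxidation state. Copper is a group-11 element; Cu(I) is therefore d¹⁰. A d¹⁰ ion has no crystal-field stabilisation preference between square planar and tetrahedral, so four ligands adopt the sterically favoured tetrahedral geometry. → tetrahedral.
For [Rh(NCS)4]^3-: Ligand charges: each isothiocyanate is −1. With an overall charge of −3 the rhodium centre must be in the +1 oxidation state. Rh sits in group 9, so the d-electron count is 9 − 1 = 8. A 4d d⁸ ion has a large crystal-field splitting; square planar leaves the high-energy d_{x²−y²} orbital empty and maximises CFSE. → square planar.

[Rh(NCS)4]^3-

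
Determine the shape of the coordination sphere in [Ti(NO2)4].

tetrahedral

Summing ligand charges against the 0 overall charge gives an oxidation state of +4 for titanium.
Titanium is a group-4 element; Ti(IV) is therefore d⁰.
Coordination number: 4.
A d⁰ ion has no crystal-field stabilisation preference between square planar and tetrahedral, so four ligands adopt the sterically favoured tetrahedral geometry.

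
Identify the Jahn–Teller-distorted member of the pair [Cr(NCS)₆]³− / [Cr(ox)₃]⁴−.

[Cr(ox)₃]⁴−

[Cr(NCS)₆]³−: Ligand charges: each isothiocyanate is −1. With an overall charge of −3 the chromium centre must be in the +3 oxidation state. Chromium is a group-6 element; Cr(III) is therefore d³. The d³ configuration leaves the e_g set evenly filled (or empty) — no strong Jahn–Teller driving force.
[Cr(ox)₃]⁴−: Ligand charges: each oxalate is −2. With an overall charge of −4 the chromium centre must be in the +2 oxidation state. Cr sits in group 6, so the d-electron count is 6 − 2 = 4. Oxalate is a weak-field ligand for a first-row metal, so the complex is high-spin. The t₂g³e_g¹ (high-spin) configuration has an unevenly filled e_g set; the Jahn–Teller theorem predicts a tetragonal distortion (typically axial elongation) to lift the degeneracy.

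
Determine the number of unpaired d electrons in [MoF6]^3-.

3

Summing ligand charges against the −3 overall charge gives an oxidation state of +3 for molybdenum.
Group 6 minus oxidation state 3 gives a d³ configuration.
In an octahedral field the d³ configuration is t₂g³e_g⁰ (only one arrangement possible), giving 3 unpaired electrons.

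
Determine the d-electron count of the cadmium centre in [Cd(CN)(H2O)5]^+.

Summing ligand charges against the +1 overall charge gives an oxidation state of +2 for cadmium.
Cadmium is a group-12 element; Cd(II) is therefore d¹⁰.

d10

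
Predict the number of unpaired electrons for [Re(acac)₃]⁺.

3 unpaired electrons

Summing ligand charges against the +1 overall charge gives an oxidation state of +4 for rhenium.
Re sits in group 7, so the d-electron count is 7 − 4 = 3.
Counting donor atoms: 3×acetylacetonate (bidentate) → 6 donors. Coordination number = 6.
In an octahedral field the d³ configuration is t₂g³e_g⁰ (only one arrangement possible), giving 3 unpaired electrons.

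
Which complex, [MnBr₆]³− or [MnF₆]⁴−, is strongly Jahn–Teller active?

[MnBr₆]³−

[MnBr₆]³−: Summing ligand charges against the −3 overall charge gives an oxidation state of +3 for manganese. Manganese is a group-7 element; Mn(III) is therefore d⁴. Bromide is a weak-field ligand for a first-row metal, so the complex is high-spin. The t₂g³e_g¹ (high-spin) configuration has an unevenly filled e_g set; the Jahn–Teller theorem predicts a tetragonal distortion (typically axial elongation) to lift the degeneracy.
[MnF₆]⁴−: Summing ligand charges against the −4 overall charge gives an oxidation state of +2 for manganese. Mn sits in group 7, so the d-electron count is 7 − 2 = 5. Fluoride is a weak-field ligand for a first-row metal, so the complex is high-spin. The d⁵ configuration leaves the e_g set evenly filled (or empty) — no strong Jahn–Teller driving force.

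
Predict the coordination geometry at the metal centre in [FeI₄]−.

Summing ligand charges against the −1 overall charge gives an oxidation state of +3 for iron.
Group 8 minus oxidation state 3 gives a d⁵ configuration.
Coordination number: 4.
Iodide is a weak-field ligand.
A high-spin d⁵ ion has zero CFSE in either geometry, so four ligands adopt the sterically favoured tetrahedral geometry.

tetrahedral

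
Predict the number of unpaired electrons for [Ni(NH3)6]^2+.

2

Ligand charges: ammonia is neutral. With an overall charge of +2 the nickel centre must be in the +2 oxidation state.
Ni sits in group 10, so the d-electron count is 10 − 2 = 8.
In an octahedral field the d⁸ configuration is t₂g⁶e_g² (only one arrangement possible), giving 2 unpaired electrons.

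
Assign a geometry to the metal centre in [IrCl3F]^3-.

square planar

Each chloride is −1; each fluoride is −1; balancing the −3 overall charge requires Ir(I).
Ir sits in group 9, so the d-electron count is 9 − 1 = 8.
Coordination number: 4.
A 5d d⁸ ion has a large crystal-field splitting; square planar leaves the high-energy d_{x²−y²} orbital empty and maximises CFSE.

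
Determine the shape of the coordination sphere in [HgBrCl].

linear

Each bromide is −1; each chloride is −1; balancing the 0 overall charge requires Hg(II).
Group 12 minus oxidation state 2 gives a d¹⁰ configuration.
Coordination number: 2.
A d¹⁰ ion with only two ligands adopts a linear arrangement (sp hybridisation; no CFSE preference).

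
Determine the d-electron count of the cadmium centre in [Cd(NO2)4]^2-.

d¹⁰

Ligand charges: each nitro (N-bound nitrite) is −1. With an overall charge of −2 the cadmium centre must be in the +2 oxidation state.
Cd sits in group 12, so the d-electron count is 12 − 2 = 10.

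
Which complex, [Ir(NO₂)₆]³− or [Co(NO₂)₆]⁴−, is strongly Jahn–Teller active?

[Co(NO₂)₆]⁴−

[Ir(NO₂)₆]³−: Summing ligand charges against the −3 overall charge gives an oxidation state of +3 for iridium. Ir sits in group 9, so the d-electron count is 9 − 3 = 6. A 5d ion has a large Δₒ and is invariably low-spin. The d⁶ configuration leaves the e_g set evenly filled (or empty) — no strong Jahn–Teller driving force.
[Co(NO₂)₆]⁴−: Summing ligand charges against the −4 overall charge gives an oxidation state of +2 for cobalt. Group 9 minus oxidation state 2 gives a d⁷ configuration. Nitro (N-bound nitrite) is a strong-field ligand (high in the spectrochemical series) for a first-row metal, so the complex is low-spin. The t₂g⁶e_g¹ (low-spin) configuration has an unevenly filled e_g set; the Jahn–Teller theorem predicts a tetragonal distortion (typically axial elongation) to lift the degeneracy.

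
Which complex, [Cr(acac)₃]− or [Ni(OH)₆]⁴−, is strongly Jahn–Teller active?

[Cr(acac)₃]−: Ligand charges: each acetylacetonate is −1. With an overall charge of −1 the chromium centre must be in the +2 oxidation state. Chromium is a group-6 element; Cr(II) is therefore d⁴. Acetylacetonate is a weak-field ligand for a first-row metal, so the complex is high-spin. The t₂g³e_g¹ (high-spin) configuration has an unevenly filled e_g set; the Jahn–Teller theorem predicts a tetragonal distortion (typically axial elongation) to lift the degeneracy.
[Ni(OH)₆]⁴−: Ligand charges: each hydroxide is −1. With an overall charge of −4 the nickel centre must be in the +2 oxidation state. Ni sits in group 10, so the d-electron count is 10 − 2 = 8. The d⁸ configuration leaves the e_g set evenly filled (or empty) — no strong Jahn–Teller driving force.

[Cr(acac)₃]−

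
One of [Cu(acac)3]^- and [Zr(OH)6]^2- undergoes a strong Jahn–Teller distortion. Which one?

[Cu(acac)3]^-: Summing ligand charges against the −1 overall charge gives an oxidation state of +2 for copper. Cu sits in group 11, so the d-electron count is 11 − 2 = 9. The t₂g⁶e_g³ configuration has an unevenly filled e_g set; the Jahn–Teller theorem predicts a tetragonal distortion (typically axial elongation) to lift the degeneracy.
[Zr(OH)6]^2-: Summing ligand charges against the −2 overall charge gives an oxidation state of +4 for zirconium. Zirconium is a group-4 element; Zr(IV) is therefore d⁰. The d⁰ configuration leaves the e_g set evenly filled (or empty) — no strong Jahn–Teller driving force.

[Cu(acac)3]^-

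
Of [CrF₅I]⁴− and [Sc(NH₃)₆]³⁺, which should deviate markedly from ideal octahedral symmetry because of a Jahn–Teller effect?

[CrF₅I]⁴−

[CrF₅I]⁴−: Each fluoride is −1; each iodide is −1; balancing the −4 overall charge requires Cr(II). Chromium is a group-6 element; Cr(II) is therefore d⁴. Fluoride and iodide are weak-field ligands for a first-row metal, so the complex is high-spin. The t₂g³e_g¹ (high-spin) configuration has an unevenly filled e_g set; the Jahn–Teller theorem predicts a tetragonal distortion (typically axial elongation) to lift the degeneracy.
[Sc(NH₃)₆]³⁺: Ammonia is neutral; balancing the +3 overall charge requires Sc(III). Group 3 minus oxidation state 3 gives a d⁰ configuration. The d⁰ configuration leaves the e_g set evenly filled (or empty) — no strong Jahn–Teller driving force.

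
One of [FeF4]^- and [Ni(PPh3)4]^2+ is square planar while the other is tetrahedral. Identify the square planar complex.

[Ni(PPh3)4]^2+

For [FeF4]^-: Summing ligand charges against the −1 overall charge gives an oxidation state of +3 for iron. Iron is a group-8 element; Fe(III) is therefore d⁵. A high-spin d⁵ ion has zero CFSE in either geometry, so four ligands adopt the sterically favoured tetrahedral geometry. → tetrahedral.
For [Ni(PPh3)4]^2+: Summing ligand charges against the +2 overall charge gives an oxidation state of +2 for nickel. Nickel is a group-10 element; Ni(II) is therefore d⁸. Triphenylphosphine is a strong-field ligand (high in the spectrochemical series). A 3d d⁸ ion with strong-field ligands gains enough CFSE to favour square planar over tetrahedral. → square planar.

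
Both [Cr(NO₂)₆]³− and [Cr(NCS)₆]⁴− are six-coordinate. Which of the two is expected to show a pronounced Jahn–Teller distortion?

[Cr(NCS)₆]⁴−

[Cr(NO₂)₆]³−: Ligand charges: each nitro (N-bound nitrite) is −1. With an overall charge of −3 the chromium centre must be in the +3 oxidation state. Chromium is a group-6 element; Cr(III) is therefore d³. The d³ configuration leaves the e_g set evenly filled (or empty) — no strong Jahn–Teller driving force.
[Cr(NCS)₆]⁴−: Each isothiocyanate is −1; balancing the −4 overall charge requires Cr(II). Group 6 minus oxidation state 2 gives a d⁴ configuration. Isothiocyanate is a weak-field ligand for a first-row metal, so the complex is high-spin. The t₂g³e_g¹ (high-spin) configuration has an unevenly filled e_g set; the Jahn–Teller theorem predicts a tetragonal distortion (typically axial elongation) to lift the degeneracy.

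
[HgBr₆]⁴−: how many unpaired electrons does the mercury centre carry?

0

Ligand charges: each bromide is −1. With an overall charge of −4 the mercury centre must be in the +2 oxidation state.
Group 12 minus oxidation state 2 gives a d¹⁰ configuration.
In an octahedral field the d¹⁰ configuration is t₂g⁶e_g⁴, giving 0 unpaired electrons.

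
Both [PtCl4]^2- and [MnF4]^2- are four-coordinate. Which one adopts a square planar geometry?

[PtCl4]^2-

For [PtCl4]^2-: Summing ligand charges against the −2 overall charge gives an oxidation state of +2 for platinum. Pt sits in group 10, so the d-electron count is 10 − 2 = 8. A 5d d⁸ ion has a large crystal-field splitting; square planar leaves the high-energy d_{x²−y²} orbital empty and maximises CFSE. → square planar.
For [MnF4]^2-: Summing ligand charges against the −2 overall charge gives an oxidation state of +2 for manganese. Group 7 minus oxidation state 2 gives a d⁵ configuration. A high-spin d⁵ ion has zero CFSE in either geometry, so four ligands adopt the sterically favoured tetrahedral geometry. → tetrahedral.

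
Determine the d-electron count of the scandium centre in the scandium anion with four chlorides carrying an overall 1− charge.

Summing ligand charges against the −1 overall charge gives an oxidation state of +3 for scandium.
Group 3 minus oxidation state 3 gives a d⁰ configuration.

d⁰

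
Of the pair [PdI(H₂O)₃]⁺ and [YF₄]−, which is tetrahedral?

[YF₄]−

For [PdI(H₂O)₃]⁺: Summing ligand charges against the +1 overall charge gives an oxidation state of +2 for palladium. Palladium is a group-10 element; Pd(II) is therefore d⁸. A 4d d⁸ ion has a large crystal-field splitting; square planar leaves the high-energy d_{x²−y²} orbital empty and maximises CFSE. → square planar.
For [YF₄]−: Ligand charges: each fluoride is −1. With an overall charge of −1 the yttrium centre must be in the +3 oxidation state. Y sits in group 3, so the d-electron count is 3 − 3 = 0. A d⁰ ion has no crystal-field stabilisation preference between square planar and tetrahedral, so four ligands adopt the sterically favoured tetrahedral geometry. → tetrahedral.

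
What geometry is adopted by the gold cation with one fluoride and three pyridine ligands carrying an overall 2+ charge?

Ligand charges: each fluoride is −1; pyridine is neutral. With an overall charge of +2 the gold centre must be in the +3 oxidation state.
Gold is a group-11 element; Au(III) is therefore d⁸.
Coordination number: 4.
A 5d d⁸ ion has a large crystal-field splitting; square planar leaves the high-energy d_{x²−y²} orbital empty and maximises CFSE.

square planar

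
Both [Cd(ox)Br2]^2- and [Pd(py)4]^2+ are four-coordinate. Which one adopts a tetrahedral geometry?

For [Cd(ox)Br2]^2-: Each oxalate is −2; each bromide is −1; balancing the −2 overall charge requires Cd(II). Cadmium is a group-12 element; Cd(II) is therefore d¹⁰. A d¹⁰ ion has no crystal-field stabilisation preference between square planar and tetrahedral, so four ligands adopt the sterically favoured tetrahedral geometry. → tetrahedral.
For [Pd(py)4]^2+: Ligand charges: pyridine is neutral. With an overall charge of +2 the palladium centre must be in the +2 oxidation state. Palladium is a group-10 element; Pd(II) is therefore d⁸. A 4d d⁸ ion has a large crystal-field splitting; square planar leaves the high-energy d_{x²−y²} orbital empty and maximises CFSE. → square planar.

[Cd(ox)Br2]^2-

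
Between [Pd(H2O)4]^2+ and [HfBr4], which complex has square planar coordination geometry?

For [Pd(H2O)4]^2+: Summing ligand charges against the +2 overall charge gives an oxidation state of +2 for palladium. Pd sits in group 10, so the d-electron count is 10 − 2 = 8. A 4d d⁸ ion has a large crystal-field splitting; square planar leaves the high-energy d_{x²−y²} orbital empty and maximises CFSE. → square planar.
For [HfBr4]: Summing ligand charges against the 0 overall charge gives an oxidation state of +4 for hafnium. Group 4 minus oxidation state 4 gives a d⁰ configuration. A d⁰ ion has no crystal-field stabilisation preference between square planar and tetrahedral, so four ligands adopt the sterically favoured tetrahedral geometry. → tetrahedral.

[Pd(H2O)4]^2+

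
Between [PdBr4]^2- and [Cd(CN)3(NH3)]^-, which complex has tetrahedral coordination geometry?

[Cd(CN)3(NH3)]^-

For [PdBr4]^2-: Summing ligand charges against the −2 overall charge gives an oxidation state of +2 for palladium. Pd sits in group 10, so the d-electron count is 10 − 2 = 8. A 4d d⁸ ion has a large crystal-field splitting; square planar leaves the high-energy d_{x²−y²} orbital empty and maximises CFSE. → square planar.
For [Cd(CN)3(NH3)]^-: Ligand charges: each cyanide is −1; ammonia is neutral. With an overall charge of −1 the cadmium centre must be in the +2 oxidation state. Cadmium is a group-12 element; Cd(II) is therefore d¹⁰. A d¹⁰ ion has no crystal-field stabilisation preference between square planar and tetrahedral, so four ligands adopt the sterically favoured tetrahedral geometry. → tetrahedral.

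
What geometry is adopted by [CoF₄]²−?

tetrahedral

Summing ligand charges against the −2 overall charge gives an oxidation state of +2 for cobalt.
Group 9 minus oxidation state 2 gives a d⁷ configuration.
With 4 monodentate ligands the coordination number is 4.
Fluoride is a weak-field ligand.
For a high-spin 3d d⁷ ion with weak-field ligands the small Δₜ gives little square-planar CFSE advantage, so four ligands adopt the sterically favoured tetrahedral geometry.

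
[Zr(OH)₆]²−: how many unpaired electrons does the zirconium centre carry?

0

Summing ligand charges against the −2 overall charge gives an oxidation state of +4 for zirconium.
Zr sits in group 4, so the d-electron count is 4 − 4 = 0.
In an octahedral field the d⁰ configuration is t₂g⁰e_g⁰, giving 0 unpaired electrons.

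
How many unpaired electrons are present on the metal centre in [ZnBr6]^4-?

0 unpaired electrons

Ligand charges: each bromide is −1. With an overall charge of −4 the zinc centre must be in the +2 oxidation state.
Group 12 minus oxidation state 2 gives a d¹⁰ configuration.
In an octahedral field the d¹⁰ configuration is t₂g⁶e_g⁴, giving 0 unpaired electrons.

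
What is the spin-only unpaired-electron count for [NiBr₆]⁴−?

Ligand charges: each bromide is −1. With an overall charge of −4 the nickel centre must be in the +2 oxidation state.
Nickel is a group-10 element; Ni(II) is therefore d⁸.
In an octahedral field the d⁸ configuration is t₂g⁶e_g² (only one arrangement possible), giving 2 unpaired electrons.

2 unpaired electrons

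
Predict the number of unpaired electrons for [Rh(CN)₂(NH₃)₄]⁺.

Ligand charges: each cyanide is −1; ammonia is neutral. With an overall charge of +1 the rhodium centre must be in the +3 oxidation state.
Rhodium is a group-9 element; Rh(III) is therefore d⁶.
The spin state decides the count: a 4d ion has a large Δₒ and is invariably low-spin.
An octahedral low-spin d⁶ ion is t₂g⁶e_g⁰, giving 0 unpaired electrons.

0 unpaired electrons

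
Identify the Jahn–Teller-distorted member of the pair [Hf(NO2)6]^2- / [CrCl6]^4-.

[Hf(NO2)6]^2-: Ligand charges: each nitro (N-bound nitrite) is −1. With an overall charge of −2 the hafnium centre must be in the +4 oxidation state. Group 4 minus oxidation state 4 gives a d⁰ configuration. The d⁰ configuration leaves the e_g set evenly filled (or empty) — no strong Jahn–Teller driving force.
[CrCl6]^4-: Each chloride is −1; balancing the −4 overall charge requires Cr(II). Chromium is a group-6 element; Cr(II) is therefore d⁴. Chloride is a weak-field ligand for a first-row metal, so the complex is high-spin. The t₂g³e_g¹ (high-spin) configuration has an unevenly filled e_g set; the Jahn–Teller theorem predicts a tetragonal distortion (typically axial elongation) to lift the degeneracy.

[CrCl6]^4-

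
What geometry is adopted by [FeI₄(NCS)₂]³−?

octahedral

Ligand charges: each iodide is −1; each isothiocyanate is −1. With an overall charge of −3 the iron centre must be in the +3 oxidation state.
Iron is a group-8 element; Fe(III) is therefore d⁵.
Coordination number: 6.
Six donors around a single metal centre give an octahedral coordination sphere.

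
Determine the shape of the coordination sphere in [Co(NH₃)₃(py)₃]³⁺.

Ligand charges: ammonia is neutral; pyridine is neutral. With an overall charge of +3 the cobalt centre must be in the +3 oxidation state.
Co sits in group 9, so the d-electron count is 9 − 3 = 6.
Coordination number: 6.
Six donors around a single metal centre give an octahedral coordination sphere.

octahedral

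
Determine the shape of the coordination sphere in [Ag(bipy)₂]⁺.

Summing ligand charges against the +1 overall charge gives an oxidation state of +1 for silver.
Silver is a group-11 element; Ag(I) is therefore d¹⁰.
Counting donor atoms: 2×2,2′-bipyridine (bidentate) → 4 donors. Coordination number = 4.
A d¹⁰ ion has no crystal-field stabilisation preference between square planar and tetrahedral, so four ligands adopt the sterically favoured tetrahedral geometry.

tetrahedral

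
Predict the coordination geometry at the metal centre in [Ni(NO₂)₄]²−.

Ligand charges: each nitro (N-bound nitrite) is −1. With an overall charge of −2 the nickel centre must be in the +2 oxidation state.
Ni sits in group 10, so the d-electron count is 10 − 2 = 8.
With 4 monodentate ligands the coordination number is 4.
Nitro (N-bound nitrite) is a strong-field ligand (high in the spectrochemical series).
A 3d d⁸ ion with strong-field ligands gains enough CFSE to favour square planar over tetrahedral.

square planar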